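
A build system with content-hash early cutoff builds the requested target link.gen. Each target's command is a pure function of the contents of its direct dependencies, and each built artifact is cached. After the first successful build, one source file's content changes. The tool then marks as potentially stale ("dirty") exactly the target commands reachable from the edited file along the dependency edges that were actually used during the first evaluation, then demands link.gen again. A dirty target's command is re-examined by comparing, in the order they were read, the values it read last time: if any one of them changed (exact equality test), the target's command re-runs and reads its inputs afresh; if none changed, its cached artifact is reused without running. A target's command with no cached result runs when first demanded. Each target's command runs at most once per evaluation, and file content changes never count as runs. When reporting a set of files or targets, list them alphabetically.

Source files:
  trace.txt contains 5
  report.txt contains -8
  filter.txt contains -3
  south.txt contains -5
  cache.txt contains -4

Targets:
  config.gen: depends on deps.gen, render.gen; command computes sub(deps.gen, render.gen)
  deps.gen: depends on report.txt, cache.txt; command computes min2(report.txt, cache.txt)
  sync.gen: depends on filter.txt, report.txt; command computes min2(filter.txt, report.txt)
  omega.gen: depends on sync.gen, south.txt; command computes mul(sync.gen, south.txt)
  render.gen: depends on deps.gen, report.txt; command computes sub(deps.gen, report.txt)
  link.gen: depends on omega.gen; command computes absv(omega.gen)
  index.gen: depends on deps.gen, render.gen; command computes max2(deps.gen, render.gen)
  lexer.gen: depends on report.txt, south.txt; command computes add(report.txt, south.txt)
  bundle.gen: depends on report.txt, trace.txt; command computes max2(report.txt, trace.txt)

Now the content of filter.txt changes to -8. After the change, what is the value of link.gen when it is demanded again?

New value of link.gen: 40.
Key observation: the change is absorbed at sync.gen — it re-runs but produces the same value, and the output's value is unchanged.

First evaluation (everything demanded from the output):
  sync.gen = min2(-3, -8) = -8
  omega.gen = mul(-8, -5) = 40
  link.gen = absv(40) = 40

Propagation after the edit:
  sync.gen: runs — filter.txt -3->-8; result -8 (same value as before).
  omega.gen: checked — values it read are unchanged (sync.gen unchanged, south.txt unchanged); reused cached 40 without running.
  link.gen: checked — values it read are unchanged (omega.gen unchanged); reused cached 40 without running.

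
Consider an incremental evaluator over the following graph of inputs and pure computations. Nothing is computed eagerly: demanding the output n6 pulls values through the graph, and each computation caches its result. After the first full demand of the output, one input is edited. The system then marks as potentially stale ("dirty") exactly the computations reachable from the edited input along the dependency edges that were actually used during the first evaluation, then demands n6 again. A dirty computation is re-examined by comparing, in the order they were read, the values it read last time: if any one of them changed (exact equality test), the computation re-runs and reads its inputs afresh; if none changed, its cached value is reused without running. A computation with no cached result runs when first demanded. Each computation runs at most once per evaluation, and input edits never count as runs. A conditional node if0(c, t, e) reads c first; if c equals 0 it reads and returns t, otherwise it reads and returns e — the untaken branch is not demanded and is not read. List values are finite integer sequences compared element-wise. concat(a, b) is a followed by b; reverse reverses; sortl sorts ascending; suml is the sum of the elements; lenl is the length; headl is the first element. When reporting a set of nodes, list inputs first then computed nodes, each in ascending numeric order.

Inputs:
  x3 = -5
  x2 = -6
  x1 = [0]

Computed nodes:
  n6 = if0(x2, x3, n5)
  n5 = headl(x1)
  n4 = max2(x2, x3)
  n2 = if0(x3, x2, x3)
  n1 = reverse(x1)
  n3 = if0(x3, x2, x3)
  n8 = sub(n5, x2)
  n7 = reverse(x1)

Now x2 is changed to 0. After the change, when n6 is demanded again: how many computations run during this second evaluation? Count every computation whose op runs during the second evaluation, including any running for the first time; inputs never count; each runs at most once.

Run set: n6 (1 run).

Initial pass — values computed on the first demand:
  n5 = headl([0]) = 0
  n6 = if0(x2=-6 -> else branch n5) = 0

Second demand — change propagation:
  n6: re-runs because x2 -6->0; new result -5.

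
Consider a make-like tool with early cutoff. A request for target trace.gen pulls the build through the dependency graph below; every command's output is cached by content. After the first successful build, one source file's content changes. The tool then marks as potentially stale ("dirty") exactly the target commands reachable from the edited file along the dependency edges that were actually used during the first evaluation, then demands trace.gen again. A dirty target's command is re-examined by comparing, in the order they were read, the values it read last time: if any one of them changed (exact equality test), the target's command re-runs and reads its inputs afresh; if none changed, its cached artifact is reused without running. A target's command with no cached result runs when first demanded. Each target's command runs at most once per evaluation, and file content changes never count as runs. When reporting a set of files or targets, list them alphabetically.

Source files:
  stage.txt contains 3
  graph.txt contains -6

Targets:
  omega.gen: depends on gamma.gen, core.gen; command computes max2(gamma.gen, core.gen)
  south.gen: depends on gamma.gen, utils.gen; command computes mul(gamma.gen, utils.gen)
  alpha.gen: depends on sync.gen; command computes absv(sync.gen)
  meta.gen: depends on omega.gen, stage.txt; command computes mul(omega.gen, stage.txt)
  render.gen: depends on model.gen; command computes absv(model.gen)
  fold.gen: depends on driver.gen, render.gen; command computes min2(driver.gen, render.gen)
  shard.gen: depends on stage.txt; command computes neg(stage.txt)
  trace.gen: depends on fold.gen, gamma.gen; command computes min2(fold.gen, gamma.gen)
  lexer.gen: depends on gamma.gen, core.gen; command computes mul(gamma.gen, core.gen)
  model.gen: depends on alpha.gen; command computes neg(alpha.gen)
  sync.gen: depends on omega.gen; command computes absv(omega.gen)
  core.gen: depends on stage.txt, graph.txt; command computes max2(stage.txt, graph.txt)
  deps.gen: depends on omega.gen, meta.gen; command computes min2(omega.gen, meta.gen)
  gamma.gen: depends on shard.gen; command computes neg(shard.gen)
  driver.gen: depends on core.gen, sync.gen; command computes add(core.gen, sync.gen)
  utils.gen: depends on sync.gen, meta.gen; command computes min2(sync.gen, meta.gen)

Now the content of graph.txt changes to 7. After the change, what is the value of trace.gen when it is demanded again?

Demanding trace.gen again yields 3.

First demand of the output computes:
  core.gen = max2(3, -6) = 3
  shard.gen = neg(3) = -3
  gamma.gen = neg(-3) = 3
  omega.gen = max2(3, 3) = 3
  sync.gen = absv(3) = 3
  alpha.gen = absv(3) = 3
  driver.gen = add(3, 3) = 6
  model.gen = neg(3) = -3
  render.gen = absv(-3) = 3
  fold.gen = min2(6, 3) = 3
  trace.gen = min2(3, 3) = 3

After the edit, cleaning proceeds:
  core.gen: a read changed (graph.txt -6->7) — executes, giving 7.
  omega.gen: a read changed (core.gen 3->7) — executes, giving 7.
  sync.gen: a read changed (omega.gen 3->7) — executes, giving 7.
  alpha.gen: a read changed (sync.gen 3->7) — executes, giving 7.
  driver.gen: a read changed (core.gen 3->7; sync.gen 3->7) — executes, giving 14.
  model.gen: a read changed (alpha.gen 3->7) — executes, giving -7.
  render.gen: a read changed (model.gen -3->-7) — executes, giving 7.
  fold.gen: a read changed (driver.gen 6->14; render.gen 3->7) — executes, giving 7.
  trace.gen: a read changed (fold.gen 3->7) — executes, giving 3 — identical to its old value.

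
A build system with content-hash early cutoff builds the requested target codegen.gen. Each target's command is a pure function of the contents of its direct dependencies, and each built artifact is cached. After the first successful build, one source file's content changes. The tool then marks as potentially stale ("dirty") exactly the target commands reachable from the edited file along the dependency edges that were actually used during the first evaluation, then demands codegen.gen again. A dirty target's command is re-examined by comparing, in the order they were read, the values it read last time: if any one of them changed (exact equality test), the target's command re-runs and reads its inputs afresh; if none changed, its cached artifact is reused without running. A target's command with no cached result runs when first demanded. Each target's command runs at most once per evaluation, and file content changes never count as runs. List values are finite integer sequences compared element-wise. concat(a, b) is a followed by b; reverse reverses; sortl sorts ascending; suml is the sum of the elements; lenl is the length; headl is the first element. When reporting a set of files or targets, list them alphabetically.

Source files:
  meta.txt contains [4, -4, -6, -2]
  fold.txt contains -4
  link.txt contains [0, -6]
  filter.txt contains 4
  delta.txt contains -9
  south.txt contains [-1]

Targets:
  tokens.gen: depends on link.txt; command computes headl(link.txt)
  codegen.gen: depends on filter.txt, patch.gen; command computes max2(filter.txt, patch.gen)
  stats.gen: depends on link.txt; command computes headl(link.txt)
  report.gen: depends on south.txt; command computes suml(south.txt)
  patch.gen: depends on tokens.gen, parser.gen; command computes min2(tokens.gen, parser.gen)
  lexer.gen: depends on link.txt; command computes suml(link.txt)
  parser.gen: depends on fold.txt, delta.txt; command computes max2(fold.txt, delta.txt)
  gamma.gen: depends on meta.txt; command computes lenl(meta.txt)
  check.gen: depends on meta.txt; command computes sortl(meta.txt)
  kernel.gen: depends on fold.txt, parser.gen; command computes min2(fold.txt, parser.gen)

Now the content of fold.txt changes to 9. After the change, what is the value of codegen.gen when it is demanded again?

First evaluation (everything demanded from the output):
  parser.gen = max2(-4, -9) = -4
  tokens.gen = headl([0, -6]) = 0
  patch.gen = min2(0, -4) = -4
  codegen.gen = max2(4, -4) = 4

Propagation after the edit:
  parser.gen: runs — fold.txt -4->9; result 9.
  patch.gen: runs — parser.gen -4->9; result 0.
  codegen.gen: runs — patch.gen -4->0; result 4 (same value as before).

New value of codegen.gen: 4.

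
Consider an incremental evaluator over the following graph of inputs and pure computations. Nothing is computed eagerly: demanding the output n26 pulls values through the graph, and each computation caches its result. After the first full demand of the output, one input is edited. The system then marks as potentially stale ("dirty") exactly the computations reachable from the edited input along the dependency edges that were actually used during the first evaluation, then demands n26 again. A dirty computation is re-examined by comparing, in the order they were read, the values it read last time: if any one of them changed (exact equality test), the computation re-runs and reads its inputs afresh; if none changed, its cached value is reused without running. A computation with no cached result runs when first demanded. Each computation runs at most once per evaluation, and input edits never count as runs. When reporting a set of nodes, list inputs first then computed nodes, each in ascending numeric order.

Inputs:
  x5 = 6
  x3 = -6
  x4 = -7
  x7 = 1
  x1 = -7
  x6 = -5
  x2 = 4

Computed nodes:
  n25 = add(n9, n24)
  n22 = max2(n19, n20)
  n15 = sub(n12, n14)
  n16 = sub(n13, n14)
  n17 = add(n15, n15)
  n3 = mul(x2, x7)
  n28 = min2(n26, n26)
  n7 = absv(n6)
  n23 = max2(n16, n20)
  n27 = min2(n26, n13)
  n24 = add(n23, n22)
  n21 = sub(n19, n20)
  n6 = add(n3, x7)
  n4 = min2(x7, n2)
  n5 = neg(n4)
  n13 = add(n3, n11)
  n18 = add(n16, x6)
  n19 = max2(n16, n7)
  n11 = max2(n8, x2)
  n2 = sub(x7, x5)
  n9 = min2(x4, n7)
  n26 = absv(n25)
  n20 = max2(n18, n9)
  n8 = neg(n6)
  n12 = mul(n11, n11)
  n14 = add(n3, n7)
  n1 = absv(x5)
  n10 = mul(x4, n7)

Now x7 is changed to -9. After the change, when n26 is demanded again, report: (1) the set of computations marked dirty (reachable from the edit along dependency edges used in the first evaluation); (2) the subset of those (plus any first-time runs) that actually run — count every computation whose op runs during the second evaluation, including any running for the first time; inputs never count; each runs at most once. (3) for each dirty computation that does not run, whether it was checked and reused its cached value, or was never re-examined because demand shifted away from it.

Initial pass — values computed on the first demand:
  n3 = mul(4, 1) = 4
  n6 = add(4, 1) = 5
  n7 = absv(5) = 5
  n8 = neg(5) = -5
  n9 = min2(-7, 5) = -7
  n11 = max2(-5, 4) = 4
  n13 = add(4, 4) = 8
  n14 = add(4, 5) = 9
  n16 = sub(8, 9) = -1
  n18 = add(-1, -5) = -6
  n19 = max2(-1, 5) = 5
  n20 = max2(-6, -7) = -6
  n22 = max2(5, -6) = 5
  n23 = max2(-1, -6) = -1
  n24 = add(-1, 5) = 4
  n25 = add(-7, 4) = -3
  n26 = absv(-3) = 3

Second demand — change propagation:
  n3: re-runs because x7 1->-9; new result -36.
  n6: re-runs because n3 4->-36; x7 1->-9; new result -45.
  n7: re-runs because n6 5->-45; new result 45.
  n8: re-runs because n6 5->-45; new result 45.
  n9: re-runs because n7 5->45; new result -7 (unchanged).
  n11: re-runs because n8 -5->45; new result 45.
  n13: re-runs because n3 4->-36; n11 4->45; new result 9.
  n14: re-runs because n3 4->-36; n7 5->45; new result 9 (unchanged).
  n16: re-runs because n13 8->9; new result 0.
  n18: re-runs because n16 -1->0; new result -5.
  n19: re-runs because n16 -1->0; n7 5->45; new result 45.
  n20: re-runs because n18 -6->-5; new result -5.
  n22: re-runs because n19 5->45; n20 -6->-5; new result 45.
  n23: re-runs because n16 -1->0; n20 -6->-5; new result 0.
  n24: re-runs because n23 -1->0; n22 5->45; new result 45.
  n25: re-runs because n24 4->45; new result 38.
  n26: re-runs because n25 -3->38; new result 38.

Dirty set: n3, n6, n7, n8, n9, n11, n13, n14, n16, n18, n19, n20, n22, n23, n24, n25, n26.
Run set: n3, n6, n7, n8, n9, n11, n13, n14, n16, n18, n19, n20, n22, n23, n24, n25, n26 (17 run).
All dirty computations ended up running.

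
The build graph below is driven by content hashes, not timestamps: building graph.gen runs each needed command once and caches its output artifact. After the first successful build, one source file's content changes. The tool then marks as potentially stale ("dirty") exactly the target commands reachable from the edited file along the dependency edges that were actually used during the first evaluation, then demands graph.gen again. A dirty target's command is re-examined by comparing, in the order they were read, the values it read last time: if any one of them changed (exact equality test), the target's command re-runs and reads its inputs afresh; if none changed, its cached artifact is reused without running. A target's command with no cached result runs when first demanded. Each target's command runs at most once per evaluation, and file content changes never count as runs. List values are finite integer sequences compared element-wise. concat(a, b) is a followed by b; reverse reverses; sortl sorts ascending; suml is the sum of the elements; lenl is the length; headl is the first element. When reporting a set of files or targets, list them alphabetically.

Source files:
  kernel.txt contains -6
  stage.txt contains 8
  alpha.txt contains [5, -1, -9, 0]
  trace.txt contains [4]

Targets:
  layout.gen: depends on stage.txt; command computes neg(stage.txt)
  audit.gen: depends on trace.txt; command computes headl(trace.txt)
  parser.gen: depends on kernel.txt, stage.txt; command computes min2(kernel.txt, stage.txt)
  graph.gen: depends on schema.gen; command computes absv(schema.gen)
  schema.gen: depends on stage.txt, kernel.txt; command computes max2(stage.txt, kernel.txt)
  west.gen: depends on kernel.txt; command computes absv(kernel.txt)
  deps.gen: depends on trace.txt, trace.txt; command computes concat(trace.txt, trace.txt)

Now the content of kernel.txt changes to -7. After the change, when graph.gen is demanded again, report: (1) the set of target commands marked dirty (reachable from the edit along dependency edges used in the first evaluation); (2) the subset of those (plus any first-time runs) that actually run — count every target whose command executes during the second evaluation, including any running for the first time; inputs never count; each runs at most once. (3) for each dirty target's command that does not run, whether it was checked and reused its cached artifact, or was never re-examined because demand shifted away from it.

Initial pass — values computed on the first demand:
  schema.gen = max2(8, -6) = 8
  graph.gen = absv(8) = 8

Second demand — change propagation:
  schema.gen: re-runs because kernel.txt -6->-7; new result 8 (unchanged).
  graph.gen: re-examined; everything it read last time is the same (schema.gen unchanged) — cache 8 kept, no run.

The important point: schema.gen recomputes to an identical value, and the output ends up unchanged.

Dirty set: graph.gen, schema.gen.
Run set: schema.gen (1 run).
Re-examined without running (cache reused): graph.gen.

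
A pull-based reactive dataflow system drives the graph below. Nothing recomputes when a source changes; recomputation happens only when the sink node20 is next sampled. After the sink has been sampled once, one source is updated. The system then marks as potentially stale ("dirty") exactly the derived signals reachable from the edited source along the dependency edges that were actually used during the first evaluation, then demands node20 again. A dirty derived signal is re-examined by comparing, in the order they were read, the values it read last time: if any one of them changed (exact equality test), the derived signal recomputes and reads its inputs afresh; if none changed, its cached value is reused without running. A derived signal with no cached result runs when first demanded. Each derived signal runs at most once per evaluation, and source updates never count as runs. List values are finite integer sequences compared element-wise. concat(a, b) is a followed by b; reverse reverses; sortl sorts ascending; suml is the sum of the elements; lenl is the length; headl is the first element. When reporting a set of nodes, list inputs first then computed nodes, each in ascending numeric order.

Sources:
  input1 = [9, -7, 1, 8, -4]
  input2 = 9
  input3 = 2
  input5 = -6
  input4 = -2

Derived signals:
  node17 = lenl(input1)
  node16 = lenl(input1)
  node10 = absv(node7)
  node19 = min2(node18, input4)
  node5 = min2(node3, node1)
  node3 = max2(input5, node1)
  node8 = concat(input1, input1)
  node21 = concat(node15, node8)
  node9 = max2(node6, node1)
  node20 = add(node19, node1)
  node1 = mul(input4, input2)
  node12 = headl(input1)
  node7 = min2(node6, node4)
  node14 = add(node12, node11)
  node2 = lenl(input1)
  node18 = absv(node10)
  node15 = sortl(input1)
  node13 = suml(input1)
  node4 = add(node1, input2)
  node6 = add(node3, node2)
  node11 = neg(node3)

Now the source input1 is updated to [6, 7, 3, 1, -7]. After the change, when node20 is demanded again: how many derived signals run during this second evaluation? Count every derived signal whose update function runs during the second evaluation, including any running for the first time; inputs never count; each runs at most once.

Derived signals that run: node2 — 1 in total.
Key observation: the change is absorbed at node2 — it re-runs but produces the same value, and the output's value is unchanged.

First evaluation (everything demanded from the output):
  node1 = mul(-2, 9) = -18
  node2 = lenl([9, -7, 1, 8, -4]) = 5
  node3 = max2(-6, -18) = -6
  node4 = add(-18, 9) = -9
  node6 = add(-6, 5) = -1
  node7 = min2(-1, -9) = -9
  node10 = absv(-9) = 9
  node18 = absv(9) = 9
  node19 = min2(9, -2) = -2
  node20 = add(-2, -18) = -20

Propagation after the edit:
  node2: runs — input1 [9, -7, 1, 8, -4]->[6, 7, 3, 1, -7]; result 5 (same value as before).
  node6: checked — values it read are unchanged (node3 unchanged, node2 unchanged); reused cached -1 without running.
  node7: checked — values it read are unchanged (node6 unchanged, node4 unchanged); reused cached -9 without running.
  node10: checked — values it read are unchanged (node7 unchanged); reused cached 9 without running.
  node18: checked — values it read are unchanged (node10 unchanged); reused cached 9 without running.
  node19: checked — values it read are unchanged (node18 unchanged, input4 unchanged); reused cached -2 without running.
  node20: checked — values it read are unchanged (node19 unchanged, node1 unchanged); reused cached -20 without running.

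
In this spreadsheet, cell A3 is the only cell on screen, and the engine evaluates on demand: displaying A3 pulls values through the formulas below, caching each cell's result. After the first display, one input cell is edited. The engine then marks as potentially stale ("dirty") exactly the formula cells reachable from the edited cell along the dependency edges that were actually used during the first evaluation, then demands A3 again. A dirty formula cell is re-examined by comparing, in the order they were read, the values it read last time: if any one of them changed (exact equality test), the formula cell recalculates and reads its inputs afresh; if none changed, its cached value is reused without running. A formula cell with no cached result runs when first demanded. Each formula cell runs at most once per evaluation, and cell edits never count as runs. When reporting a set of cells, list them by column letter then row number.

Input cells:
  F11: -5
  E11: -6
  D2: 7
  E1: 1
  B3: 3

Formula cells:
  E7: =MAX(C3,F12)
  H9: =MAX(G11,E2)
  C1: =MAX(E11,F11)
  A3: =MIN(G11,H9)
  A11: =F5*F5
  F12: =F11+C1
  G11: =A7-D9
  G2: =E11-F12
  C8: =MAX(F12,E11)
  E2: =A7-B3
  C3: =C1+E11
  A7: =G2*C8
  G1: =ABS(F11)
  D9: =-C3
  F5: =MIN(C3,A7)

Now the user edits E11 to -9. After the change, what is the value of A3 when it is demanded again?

Initial pass — values computed on the first demand:
  C1 = MAX(-6, -5) = -5
  C3 = -5 + -6 = -11
  D9 = -(-11) = 11
  F12 = -5 + -5 = -10
  C8 = MAX(-10, -6) = -6
  G2 = -6 - -10 = 4
  A7 = 4 * -6 = -24
  E2 = -24 - 3 = -27
  G11 = -24 - 11 = -35
  H9 = MAX(-35, -27) = -27
  A3 = MIN(-35, -27) = -35

Second demand — change propagation:
  C1: re-runs because E11 -6->-9; new result -5 (unchanged).
  C3: re-runs because E11 -6->-9; new result -14.
  D9: re-runs because C3 -11->-14; new result 14.
  F12: re-examined; everything it read last time is the same (F11 unchanged, C1 unchanged) — cache -10 kept, no run.
  C8: re-runs because E11 -6->-9; new result -9.
  G2: re-runs because E11 -6->-9; new result 1.
  A7: re-runs because G2 4->1; C8 -6->-9; new result -9.
  E2: re-runs because A7 -24->-9; new result -12.
  G11: re-runs because A7 -24->-9; D9 11->14; new result -23.
  H9: re-runs because G11 -35->-23; E2 -27->-12; new result -12.
  A3: re-runs because G11 -35->-23; H9 -27->-12; new result -23.

The important point: at F12 every value read last time is unchanged, so the dirty flag clears without a run.

A3 now evaluates to -23.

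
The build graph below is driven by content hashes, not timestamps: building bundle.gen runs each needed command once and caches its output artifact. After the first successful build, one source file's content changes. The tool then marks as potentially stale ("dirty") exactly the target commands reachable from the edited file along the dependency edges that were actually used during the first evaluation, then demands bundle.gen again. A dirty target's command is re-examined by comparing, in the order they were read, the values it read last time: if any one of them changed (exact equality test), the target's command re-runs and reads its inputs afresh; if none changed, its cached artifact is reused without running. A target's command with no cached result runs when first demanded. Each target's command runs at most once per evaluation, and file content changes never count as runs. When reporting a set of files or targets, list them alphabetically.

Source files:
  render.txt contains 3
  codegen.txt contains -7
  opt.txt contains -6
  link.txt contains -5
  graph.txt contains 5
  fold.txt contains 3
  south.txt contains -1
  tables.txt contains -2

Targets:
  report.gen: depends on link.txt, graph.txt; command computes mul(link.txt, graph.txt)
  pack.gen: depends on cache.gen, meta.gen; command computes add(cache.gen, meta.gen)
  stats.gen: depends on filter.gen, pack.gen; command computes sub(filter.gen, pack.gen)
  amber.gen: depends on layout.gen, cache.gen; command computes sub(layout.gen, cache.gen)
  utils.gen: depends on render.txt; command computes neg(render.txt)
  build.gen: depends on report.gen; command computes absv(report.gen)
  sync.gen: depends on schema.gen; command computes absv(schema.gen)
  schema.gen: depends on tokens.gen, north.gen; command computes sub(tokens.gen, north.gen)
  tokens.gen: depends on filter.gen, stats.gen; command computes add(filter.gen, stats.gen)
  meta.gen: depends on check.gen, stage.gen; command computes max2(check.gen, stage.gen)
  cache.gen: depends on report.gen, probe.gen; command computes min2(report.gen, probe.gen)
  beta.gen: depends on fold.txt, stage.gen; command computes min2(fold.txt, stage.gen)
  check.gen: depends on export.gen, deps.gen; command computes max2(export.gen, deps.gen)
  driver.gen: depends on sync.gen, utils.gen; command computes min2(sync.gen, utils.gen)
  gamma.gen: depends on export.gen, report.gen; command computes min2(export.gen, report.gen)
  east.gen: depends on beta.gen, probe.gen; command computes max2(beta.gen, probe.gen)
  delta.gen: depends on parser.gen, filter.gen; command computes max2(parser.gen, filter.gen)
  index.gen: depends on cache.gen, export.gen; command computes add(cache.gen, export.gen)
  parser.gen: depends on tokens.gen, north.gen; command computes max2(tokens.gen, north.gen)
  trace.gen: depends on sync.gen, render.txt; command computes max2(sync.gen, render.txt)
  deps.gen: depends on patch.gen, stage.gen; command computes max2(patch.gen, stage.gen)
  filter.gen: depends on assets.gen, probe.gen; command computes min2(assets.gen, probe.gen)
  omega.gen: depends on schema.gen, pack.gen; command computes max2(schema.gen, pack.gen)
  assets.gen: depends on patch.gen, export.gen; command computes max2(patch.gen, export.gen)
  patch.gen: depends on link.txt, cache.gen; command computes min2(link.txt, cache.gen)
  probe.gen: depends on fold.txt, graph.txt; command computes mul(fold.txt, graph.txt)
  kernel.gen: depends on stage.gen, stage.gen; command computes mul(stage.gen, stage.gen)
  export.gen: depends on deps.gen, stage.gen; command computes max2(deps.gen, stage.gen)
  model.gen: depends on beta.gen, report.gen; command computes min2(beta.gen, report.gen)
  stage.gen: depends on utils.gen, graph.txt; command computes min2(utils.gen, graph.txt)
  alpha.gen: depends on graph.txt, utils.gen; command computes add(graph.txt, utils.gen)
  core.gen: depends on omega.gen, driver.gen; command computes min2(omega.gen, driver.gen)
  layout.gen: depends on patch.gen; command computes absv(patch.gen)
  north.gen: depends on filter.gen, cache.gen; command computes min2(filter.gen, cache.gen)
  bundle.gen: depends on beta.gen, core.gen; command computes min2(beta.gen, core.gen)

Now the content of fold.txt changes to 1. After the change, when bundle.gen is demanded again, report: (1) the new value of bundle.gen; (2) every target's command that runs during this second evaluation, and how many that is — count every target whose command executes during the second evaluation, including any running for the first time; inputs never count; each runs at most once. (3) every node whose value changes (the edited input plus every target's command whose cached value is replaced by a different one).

Initial pass — values computed on the first demand:
  probe.gen = mul(3, 5) = 15
  report.gen = mul(-5, 5) = -25
  cache.gen = min2(-25, 15) = -25
  patch.gen = min2(-5, -25) = -25
  utils.gen = neg(3) = -3
  stage.gen = min2(-3, 5) = -3
  beta.gen = min2(3, -3) = -3
  deps.gen = max2(-25, -3) = -3
  export.gen = max2(-3, -3) = -3
  assets.gen = max2(-25, -3) = -3
  check.gen = max2(-3, -3) = -3
  filter.gen = min2(-3, 15) = -3
  meta.gen = max2(-3, -3) = -3
  north.gen = min2(-3, -25) = -25
  pack.gen = add(-25, -3) = -28
  stats.gen = sub(-3, -28) = 25
  tokens.gen = add(-3, 25) = 22
  schema.gen = sub(22, -25) = 47
  omega.gen = max2(47, -28) = 47
  sync.gen = absv(47) = 47
  driver.gen = min2(47, -3) = -3
  core.gen = min2(47, -3) = -3
  bundle.gen = min2(-3, -3) = -3

Second demand — change propagation:
  beta.gen: re-runs because fold.txt 3->1; new result -3 (unchanged).
  probe.gen: re-runs because fold.txt 3->1; new result 5.
  cache.gen: re-runs because probe.gen 15->5; new result -25 (unchanged).
  patch.gen: re-examined; everything it read last time is the same (link.txt unchanged, cache.gen unchanged) — cache -25 kept, no run.
  deps.gen: re-examined; everything it read last time is the same (patch.gen unchanged, stage.gen unchanged) — cache -3 kept, no run.
  export.gen: re-examined; everything it read last time is the same (deps.gen unchanged, stage.gen unchanged) — cache -3 kept, no run.
  assets.gen: re-examined; everything it read last time is the same (patch.gen unchanged, export.gen unchanged) — cache -3 kept, no run.
  check.gen: re-examined; everything it read last time is the same (export.gen unchanged, deps.gen unchanged) — cache -3 kept, no run.
  filter.gen: re-runs because probe.gen 15->5; new result -3 (unchanged).
  meta.gen: re-examined; everything it read last time is the same (check.gen unchanged, stage.gen unchanged) — cache -3 kept, no run.
  north.gen: re-examined; everything it read last time is the same (filter.gen unchanged, cache.gen unchanged) — cache -25 kept, no run.
  pack.gen: re-examined; everything it read last time is the same (cache.gen unchanged, meta.gen unchanged) — cache -28 kept, no run.
  stats.gen: re-examined; everything it read last time is the same (filter.gen unchanged, pack.gen unchanged) — cache 25 kept, no run.
  tokens.gen: re-examined; everything it read last time is the same (filter.gen unchanged, stats.gen unchanged) — cache 22 kept, no run.
  schema.gen: re-examined; everything it read last time is the same (tokens.gen unchanged, north.gen unchanged) — cache 47 kept, no run.
  omega.gen: re-examined; everything it read last time is the same (schema.gen unchanged, pack.gen unchanged) — cache 47 kept, no run.
  sync.gen: re-examined; everything it read last time is the same (schema.gen unchanged) — cache 47 kept, no run.
  driver.gen: re-examined; everything it read last time is the same (sync.gen unchanged, utils.gen unchanged) — cache -3 kept, no run.
  core.gen: re-examined; everything it read last time is the same (omega.gen unchanged, driver.gen unchanged) — cache -3 kept, no run.
  bundle.gen: re-examined; everything it read last time is the same (beta.gen unchanged, core.gen unchanged) — cache -3 kept, no run.

The important point: at patch.gen every value read last time is unchanged, so the dirty flag clears without a run.

bundle.gen now evaluates to -3.
Run set: beta.gen, cache.gen, filter.gen, probe.gen (4 run).
Changed values: fold.txt, probe.gen.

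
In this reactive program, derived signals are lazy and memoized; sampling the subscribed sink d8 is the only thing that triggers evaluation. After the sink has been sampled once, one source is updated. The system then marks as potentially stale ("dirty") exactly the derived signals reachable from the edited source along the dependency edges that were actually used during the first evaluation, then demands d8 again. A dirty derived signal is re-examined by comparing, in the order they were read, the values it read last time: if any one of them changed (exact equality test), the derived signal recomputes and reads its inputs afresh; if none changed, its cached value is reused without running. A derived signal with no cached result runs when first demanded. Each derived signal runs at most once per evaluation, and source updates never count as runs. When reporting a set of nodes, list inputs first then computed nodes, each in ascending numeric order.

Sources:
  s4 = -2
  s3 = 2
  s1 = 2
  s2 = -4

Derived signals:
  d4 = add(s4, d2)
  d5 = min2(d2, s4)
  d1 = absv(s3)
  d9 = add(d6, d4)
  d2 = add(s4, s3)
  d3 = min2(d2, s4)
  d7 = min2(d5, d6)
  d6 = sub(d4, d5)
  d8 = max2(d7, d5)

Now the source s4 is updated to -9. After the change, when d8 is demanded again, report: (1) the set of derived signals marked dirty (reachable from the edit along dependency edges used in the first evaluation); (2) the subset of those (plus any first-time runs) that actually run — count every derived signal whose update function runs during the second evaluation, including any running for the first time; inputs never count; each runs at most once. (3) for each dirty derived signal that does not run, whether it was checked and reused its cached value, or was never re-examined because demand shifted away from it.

First demand of the output computes:
  d2 = add(-2, 2) = 0
  d4 = add(-2, 0) = -2
  d5 = min2(0, -2) = -2
  d6 = sub(-2, -2) = 0
  d7 = min2(-2, 0) = -2
  d8 = max2(-2, -2) = -2

After the edit, cleaning proceeds:
  d2: a read changed (s4 -2->-9) — executes, giving -7.
  d4: a read changed (s4 -2->-9; d2 0->-7) — executes, giving -16.
  d5: a read changed (d2 0->-7; s4 -2->-9) — executes, giving -9.
  d6: a read changed (d4 -2->-16; d5 -2->-9) — executes, giving -7.
  d7: a read changed (d5 -2->-9; d6 0->-7) — executes, giving -9.
  d8: a read changed (d7 -2->-9; d5 -2->-9) — executes, giving -9.

The edit dirties: d2, d4, d5, d6, d7, d8.
6 derived signals run: d2, d4, d5, d6, d7, d8.
No dirty derived signal escaped a run.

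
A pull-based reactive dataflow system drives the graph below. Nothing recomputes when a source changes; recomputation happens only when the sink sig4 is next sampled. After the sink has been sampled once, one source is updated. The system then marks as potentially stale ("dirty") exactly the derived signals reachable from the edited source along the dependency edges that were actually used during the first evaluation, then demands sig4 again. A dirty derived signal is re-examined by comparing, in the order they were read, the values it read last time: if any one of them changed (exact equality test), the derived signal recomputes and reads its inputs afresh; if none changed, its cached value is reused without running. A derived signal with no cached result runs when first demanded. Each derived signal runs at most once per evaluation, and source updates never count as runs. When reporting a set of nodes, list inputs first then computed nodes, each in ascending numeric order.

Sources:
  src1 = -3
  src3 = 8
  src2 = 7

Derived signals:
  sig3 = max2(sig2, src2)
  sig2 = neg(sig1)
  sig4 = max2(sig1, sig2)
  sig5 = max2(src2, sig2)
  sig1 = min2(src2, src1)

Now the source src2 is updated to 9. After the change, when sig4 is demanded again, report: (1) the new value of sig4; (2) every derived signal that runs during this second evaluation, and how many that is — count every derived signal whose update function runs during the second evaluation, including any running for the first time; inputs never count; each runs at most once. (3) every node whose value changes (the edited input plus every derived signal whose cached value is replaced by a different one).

First evaluation (everything demanded from the output):
  sig1 = min2(7, -3) = -3
  sig2 = neg(-3) = 3
  sig4 = max2(-3, 3) = 3

Propagation after the edit:
  sig1: runs — src2 7->9; result -3 (same value as before).
  sig2: checked — values it read are unchanged (sig1 unchanged); reused cached 3 without running.
  sig4: checked — values it read are unchanged (sig1 unchanged, sig2 unchanged); reused cached 3 without running.

Key observation: the change is absorbed at sig1 — it re-runs but produces the same value, and the output's value is unchanged.

New value of sig4: 3.
Derived signals that run: sig1 — 1 in total.
Values that change: src2.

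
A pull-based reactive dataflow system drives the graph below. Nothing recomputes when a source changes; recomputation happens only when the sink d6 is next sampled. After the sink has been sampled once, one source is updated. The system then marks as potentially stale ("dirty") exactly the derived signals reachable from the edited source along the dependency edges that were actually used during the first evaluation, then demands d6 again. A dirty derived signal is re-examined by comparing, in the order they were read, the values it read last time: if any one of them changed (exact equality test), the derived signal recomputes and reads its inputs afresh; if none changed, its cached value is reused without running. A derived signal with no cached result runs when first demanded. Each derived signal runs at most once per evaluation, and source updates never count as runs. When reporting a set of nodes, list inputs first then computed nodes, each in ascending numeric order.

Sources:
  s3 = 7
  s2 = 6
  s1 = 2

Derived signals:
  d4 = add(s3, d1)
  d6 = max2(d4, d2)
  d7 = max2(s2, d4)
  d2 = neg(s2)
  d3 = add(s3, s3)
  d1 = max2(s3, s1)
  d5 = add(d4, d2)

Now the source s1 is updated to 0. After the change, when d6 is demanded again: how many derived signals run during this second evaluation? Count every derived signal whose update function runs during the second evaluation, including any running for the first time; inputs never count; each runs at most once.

First evaluation (everything demanded from the output):
  d1 = max2(7, 2) = 7
  d2 = neg(6) = -6
  d4 = add(7, 7) = 14
  d6 = max2(14, -6) = 14

Propagation after the edit:
  d1: runs — s1 2->0; result 7 (same value as before).
  d4: checked — values it read are unchanged (s3 unchanged, d1 unchanged); reused cached 14 without running.
  d6: checked — values it read are unchanged (d4 unchanged, d2 unchanged); reused cached 14 without running.

Key observation: the change is absorbed at d1 — it re-runs but produces the same value, and the output's value is unchanged.

Derived signals that run: d1 — 1 in total.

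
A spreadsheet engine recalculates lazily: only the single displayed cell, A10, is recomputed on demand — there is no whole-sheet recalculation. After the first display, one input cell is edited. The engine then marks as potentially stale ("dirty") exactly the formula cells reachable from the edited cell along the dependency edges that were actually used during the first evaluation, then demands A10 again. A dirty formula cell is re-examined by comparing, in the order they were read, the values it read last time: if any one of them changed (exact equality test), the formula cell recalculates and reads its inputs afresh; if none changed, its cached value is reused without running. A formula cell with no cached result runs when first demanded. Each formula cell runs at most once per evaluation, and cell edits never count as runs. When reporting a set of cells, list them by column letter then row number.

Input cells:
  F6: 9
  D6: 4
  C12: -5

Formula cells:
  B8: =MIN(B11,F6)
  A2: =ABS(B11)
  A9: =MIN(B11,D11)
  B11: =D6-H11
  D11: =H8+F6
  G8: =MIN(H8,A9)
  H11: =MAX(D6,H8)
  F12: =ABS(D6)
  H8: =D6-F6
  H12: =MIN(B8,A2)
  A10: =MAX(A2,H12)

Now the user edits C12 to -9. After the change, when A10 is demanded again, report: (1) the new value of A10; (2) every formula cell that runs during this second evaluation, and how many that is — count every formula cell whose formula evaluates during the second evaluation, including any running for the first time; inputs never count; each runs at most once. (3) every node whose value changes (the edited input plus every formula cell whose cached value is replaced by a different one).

New value of A10: 0.
Formula cells that run: none — 0 in total.
Values that change: C12.
Key observation: C12 is never demanded by the output, so the edit triggers no recomputation at all.

First evaluation (everything demanded from the output):
  H8 = 4 - 9 = -5
  H11 = MAX(4, -5) = 4
  B11 = 4 - 4 = 0
  A2 = ABS(0) = 0
  B8 = MIN(0, 9) = 0
  H12 = MIN(0, 0) = 0
  A10 = MAX(0, 0) = 0

Propagation after the edit:
  C12 feeds no computation that the output demands — nothing is marked dirty and nothing runs.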